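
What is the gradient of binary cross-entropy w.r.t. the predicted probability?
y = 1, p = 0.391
∂L/∂p = -2.558

∂L/∂p = -y/p + (1-y)/(1-p) = -1/0.391 + 0 = -2.558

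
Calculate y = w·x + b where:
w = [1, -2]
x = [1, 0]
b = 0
y = 1

y = (1)(1) + (-2)(0) + 0 = 1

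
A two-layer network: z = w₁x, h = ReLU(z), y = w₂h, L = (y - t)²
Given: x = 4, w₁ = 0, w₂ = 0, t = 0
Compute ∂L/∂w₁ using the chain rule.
∂L/∂w₁ = 0

Forward pass:
z = w₁x = 0×4 = 0
h = ReLU(0) = 0
y = w₂h = 0×0 = 0

Backward pass:
∂L/∂y = 2(y - t) = 2(0 - 0) = 0
∂y/∂h = w₂ = 0
∂h/∂z = 0 (ReLU derivative)
∂z/∂w₁ = x = 4

∂L/∂w₁ = 0 × 0 × 0 × 4 = 0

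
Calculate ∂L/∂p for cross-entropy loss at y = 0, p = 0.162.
∂L/∂p = 1.193

∂L/∂p = -y/p + (1-y)/(1-p) = 0 + 1/0.838 = 1.193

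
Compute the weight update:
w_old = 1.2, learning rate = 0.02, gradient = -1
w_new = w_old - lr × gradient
w_new = 1.22

w_new = w - η·∂L/∂w = 1.2 - 0.02×(-1) = 1.2 - (-0.02) = 1.22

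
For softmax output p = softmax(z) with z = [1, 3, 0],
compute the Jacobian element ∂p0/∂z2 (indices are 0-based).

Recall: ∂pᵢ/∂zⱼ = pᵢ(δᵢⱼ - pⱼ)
∂p0/∂z2 = -0.004797

p = softmax(z) = [0.1142, 0.8438, 0.04201]
p0 = 0.1142, p2 = 0.04201

∂p0/∂z2 = -p0 × p2 = -0.1142 × 0.04201 = -0.004797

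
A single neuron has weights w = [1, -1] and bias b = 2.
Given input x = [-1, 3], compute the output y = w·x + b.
y = -2

y = (1)(-1) + (-1)(3) + 2 = -2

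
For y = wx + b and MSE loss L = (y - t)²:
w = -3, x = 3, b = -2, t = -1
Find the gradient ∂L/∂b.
∂L/∂b = -20

y = wx + b = (-3)(3) + -2 = -11
∂L/∂y = 2(y - t) = 2(-11 - -1) = -20
∂y/∂b = 1
∂L/∂b = ∂L/∂y · ∂y/∂b = -20 × 1 = -20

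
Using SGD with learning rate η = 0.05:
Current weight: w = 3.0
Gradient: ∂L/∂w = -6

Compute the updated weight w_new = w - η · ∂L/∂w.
w_new = 3.3

w_new = w - η·∂L/∂w = 3.0 - 0.05×(-6) = 3.0 - (-0.3) = 3.3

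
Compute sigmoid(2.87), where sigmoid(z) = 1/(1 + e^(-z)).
0.9463

sigmoid(2.87) = 1/(1 + e^(-2.87)) = 1/(1 + 0.0567) = 0.9463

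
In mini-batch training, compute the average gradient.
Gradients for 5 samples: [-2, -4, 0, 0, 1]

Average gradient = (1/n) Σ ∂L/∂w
Average gradient = -1

Average = (1/5)(-2 + -4 + 0 + 0 + 1) = -5/5 = -1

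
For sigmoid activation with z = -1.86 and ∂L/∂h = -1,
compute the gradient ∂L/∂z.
∂L/∂z = -0.1166

σ(-1.86) = 0.1347
σ'(-1.86) = σ(-1.86)(1 - σ(-1.86)) = 0.1347 × 0.8653 = 0.1166
∂L/∂z = ∂L/∂h · σ'(z) = -1 × 0.1166 = -0.1166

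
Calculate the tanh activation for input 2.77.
0.9922

tanh(2.77) = (e^(2.77) - e^(-2.77))/(e^(2.77) + e^(-2.77)) = 0.9922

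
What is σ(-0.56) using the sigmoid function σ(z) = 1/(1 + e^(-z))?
0.3635

sigmoid(-0.56) = 1/(1 + e^(0.56)) = 1/(1 + 1.751) = 0.3635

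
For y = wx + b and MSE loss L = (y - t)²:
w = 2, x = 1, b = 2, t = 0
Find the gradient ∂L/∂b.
∂L/∂b = 8

y = wx + b = (2)(1) + 2 = 4
∂L/∂y = 2(y - t) = 2(4 - 0) = 8
∂y/∂b = 1
∂L/∂b = ∂L/∂y · ∂y/∂b = 8 × 1 = 8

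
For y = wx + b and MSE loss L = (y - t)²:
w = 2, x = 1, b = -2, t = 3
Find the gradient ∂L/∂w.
∂L/∂w = -6

y = wx + b = (2)(1) + -2 = 0
∂L/∂y = 2(y - t) = 2(0 - 3) = -6
∂y/∂w = x = 1
∂L/∂w = ∂L/∂y · ∂y/∂w = -6 × 1 = -6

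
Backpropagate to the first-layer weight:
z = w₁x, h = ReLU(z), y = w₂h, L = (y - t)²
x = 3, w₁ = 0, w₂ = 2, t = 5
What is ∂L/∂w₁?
∂L/∂w₁ = 0

Forward pass:
z = w₁x = 0×3 = 0
h = ReLU(0) = 0
y = w₂h = 2×0 = 0

Backward pass:
∂L/∂y = 2(y - t) = 2(0 - 5) = -10
∂y/∂h = w₂ = 2
∂h/∂z = 0 (ReLU derivative)
∂z/∂w₁ = x = 3

∂L/∂w₁ = -10 × 2 × 0 × 3 = 0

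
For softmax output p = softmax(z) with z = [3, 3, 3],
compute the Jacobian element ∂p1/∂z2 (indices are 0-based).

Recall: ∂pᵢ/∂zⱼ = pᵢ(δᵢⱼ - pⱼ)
∂p1/∂z2 = -0.1111

p = softmax(z) = [0.3333, 0.3333, 0.3333]
p1 = 0.3333, p2 = 0.3333

∂p1/∂z2 = -p1 × p2 = -0.3333 × 0.3333 = -0.1111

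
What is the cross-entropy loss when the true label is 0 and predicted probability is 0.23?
L = 0.2614

L = -0·log(0.23) - 1·log(0.77) = -log(0.77) = 0.2614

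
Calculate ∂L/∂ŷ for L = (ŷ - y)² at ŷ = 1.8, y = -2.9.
∂L/∂ŷ = 9.4

∂L/∂ŷ = 2(ŷ - y) = 2(1.8 - -2.9) = 2(4.7) = 9.4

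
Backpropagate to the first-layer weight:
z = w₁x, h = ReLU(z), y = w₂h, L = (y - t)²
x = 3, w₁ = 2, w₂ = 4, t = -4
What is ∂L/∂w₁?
∂L/∂w₁ = 672

Forward pass:
z = w₁x = 2×3 = 6
h = ReLU(6) = 6
y = w₂h = 4×6 = 24

Backward pass:
∂L/∂y = 2(y - t) = 2(24 - -4) = 56
∂y/∂h = w₂ = 4
∂h/∂z = 1 (ReLU derivative)
∂z/∂w₁ = x = 3

∂L/∂w₁ = 56 × 4 × 1 × 3 = 672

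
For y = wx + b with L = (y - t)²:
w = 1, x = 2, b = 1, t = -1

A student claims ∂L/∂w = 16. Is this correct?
Correct

y = (1)(2) + 1 = 3
∂L/∂y = 2(y - t) = 2(3 - -1) = 8
∂y/∂w = x = 2
∂L/∂w = 8 × 2 = 16

Claimed value: 16
Correct: The correct gradient is 16.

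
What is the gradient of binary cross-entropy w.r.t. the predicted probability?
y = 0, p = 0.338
∂L/∂p = 1.511

∂L/∂p = -y/p + (1-y)/(1-p) = 0 + 1/0.662 = 1.511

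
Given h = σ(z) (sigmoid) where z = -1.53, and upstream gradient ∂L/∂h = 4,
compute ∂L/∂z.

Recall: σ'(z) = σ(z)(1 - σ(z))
∂L/∂z = 0.5852

σ(-1.53) = 0.178
σ'(-1.53) = σ(-1.53)(1 - σ(-1.53)) = 0.178 × 0.822 = 0.1463
∂L/∂z = ∂L/∂h · σ'(z) = 4 × 0.1463 = 0.5852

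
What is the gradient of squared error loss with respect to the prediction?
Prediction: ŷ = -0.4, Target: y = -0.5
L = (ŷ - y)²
∂L/∂ŷ = 0.2

∂L/∂ŷ = 2(ŷ - y) = 2(-0.4 - -0.5) = 2(0.1) = 0.2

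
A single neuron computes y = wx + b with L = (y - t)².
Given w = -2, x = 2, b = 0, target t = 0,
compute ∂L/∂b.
∂L/∂b = -8

y = wx + b = (-2)(2) + 0 = -4
∂L/∂y = 2(y - t) = 2(-4 - 0) = -8
∂y/∂b = 1
∂L/∂b = ∂L/∂y · ∂y/∂b = -8 × 1 = -8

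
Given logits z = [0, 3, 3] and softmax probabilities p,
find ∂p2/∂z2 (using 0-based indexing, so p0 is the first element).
∂p2/∂z2 = 0.2499

p = softmax(z) = [0.02429, 0.4879, 0.4879]
p2 = 0.4879

∂p2/∂z2 = p2(1 - p2) = 0.4879 × (1 - 0.4879) = 0.2499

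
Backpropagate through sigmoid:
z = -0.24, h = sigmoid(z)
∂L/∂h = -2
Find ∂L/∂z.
∂L/∂z = -0.4929

σ(-0.24) = 0.4403
σ'(-0.24) = σ(-0.24)(1 - σ(-0.24)) = 0.4403 × 0.5597 = 0.2464
∂L/∂z = ∂L/∂h · σ'(z) = -2 × 0.2464 = -0.4929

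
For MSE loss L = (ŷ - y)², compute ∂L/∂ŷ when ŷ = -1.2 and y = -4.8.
∂L/∂ŷ = 7.2

∂L/∂ŷ = 2(ŷ - y) = 2(-1.2 - -4.8) = 2(3.6) = 7.2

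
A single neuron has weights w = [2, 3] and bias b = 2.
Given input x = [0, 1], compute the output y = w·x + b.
y = 5

y = (2)(0) + (3)(1) + 2 = 5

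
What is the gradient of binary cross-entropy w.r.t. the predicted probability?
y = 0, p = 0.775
∂L/∂p = 4.444

∂L/∂p = -y/p + (1-y)/(1-p) = 0 + 1/0.225 = 4.444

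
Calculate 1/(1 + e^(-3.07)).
0.9556

sigmoid(3.07) = 1/(1 + e^(-3.07)) = 1/(1 + 0.04642) = 0.9556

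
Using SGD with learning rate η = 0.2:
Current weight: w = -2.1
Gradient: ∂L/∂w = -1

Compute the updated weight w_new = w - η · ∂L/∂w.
w_new = -1.9

w_new = w - η·∂L/∂w = -2.1 - 0.2×(-1) = -2.1 - (-0.2) = -1.9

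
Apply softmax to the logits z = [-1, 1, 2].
p = [0.0351, 0.2595, 0.7054]

exp(z) = [0.3679, 2.718, 7.389]
Sum = 10.48
p = [0.0351, 0.2595, 0.7054]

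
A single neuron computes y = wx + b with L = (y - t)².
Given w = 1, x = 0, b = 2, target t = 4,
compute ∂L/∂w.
∂L/∂w = 0

y = wx + b = (1)(0) + 2 = 2
∂L/∂y = 2(y - t) = 2(2 - 4) = -4
∂y/∂w = x = 0
∂L/∂w = ∂L/∂y · ∂y/∂w = -4 × 0 = 0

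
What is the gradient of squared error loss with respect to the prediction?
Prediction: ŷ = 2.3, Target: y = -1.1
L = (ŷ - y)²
∂L/∂ŷ = 6.8

∂L/∂ŷ = 2(ŷ - y) = 2(2.3 - -1.1) = 2(3.4) = 6.8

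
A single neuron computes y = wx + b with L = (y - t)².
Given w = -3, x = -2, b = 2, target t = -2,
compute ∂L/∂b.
∂L/∂b = 20

y = wx + b = (-3)(-2) + 2 = 8
∂L/∂y = 2(y - t) = 2(8 - -2) = 20
∂y/∂b = 1
∂L/∂b = ∂L/∂y · ∂y/∂b = 20 × 1 = 20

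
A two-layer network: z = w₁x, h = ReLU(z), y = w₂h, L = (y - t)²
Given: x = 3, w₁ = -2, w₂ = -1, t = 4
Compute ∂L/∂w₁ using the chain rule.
∂L/∂w₁ = 0

Forward pass:
z = w₁x = -2×3 = -6
h = ReLU(-6) = 0
y = w₂h = -1×0 = 0

Backward pass:
∂L/∂y = 2(y - t) = 2(0 - 4) = -8
∂y/∂h = w₂ = -1
∂h/∂z = 0 (ReLU derivative)
∂z/∂w₁ = x = 3

∂L/∂w₁ = -8 × -1 × 0 × 3 = 0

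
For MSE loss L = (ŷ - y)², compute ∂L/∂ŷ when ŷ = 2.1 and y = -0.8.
∂L/∂ŷ = 5.8

∂L/∂ŷ = 2(ŷ - y) = 2(2.1 - -0.8) = 2(2.9) = 5.8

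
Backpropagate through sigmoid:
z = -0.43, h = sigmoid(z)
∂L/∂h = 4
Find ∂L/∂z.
∂L/∂z = 0.9552

σ(-0.43) = 0.3941
σ'(-0.43) = σ(-0.43)(1 - σ(-0.43)) = 0.3941 × 0.6059 = 0.2388
∂L/∂z = ∂L/∂h · σ'(z) = 4 × 0.2388 = 0.9552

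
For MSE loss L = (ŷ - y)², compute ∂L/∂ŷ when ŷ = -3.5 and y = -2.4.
∂L/∂ŷ = -2.2

∂L/∂ŷ = 2(ŷ - y) = 2(-3.5 - -2.4) = 2(-1.1) = -2.2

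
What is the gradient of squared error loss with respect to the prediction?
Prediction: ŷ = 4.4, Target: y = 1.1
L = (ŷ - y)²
∂L/∂ŷ = 6.6

∂L/∂ŷ = 2(ŷ - y) = 2(4.4 - 1.1) = 2(3.3) = 6.6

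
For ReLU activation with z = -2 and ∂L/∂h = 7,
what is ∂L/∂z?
∂L/∂z = 0

h = ReLU(-2) = 0
Since z < 0: ∂h/∂z = 0
∂L/∂z = ∂L/∂h · ∂h/∂z = 7 × 0 = 0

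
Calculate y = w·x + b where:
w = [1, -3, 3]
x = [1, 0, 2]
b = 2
y = 9

y = (1)(1) + (-3)(0) + (3)(2) + 2 = 9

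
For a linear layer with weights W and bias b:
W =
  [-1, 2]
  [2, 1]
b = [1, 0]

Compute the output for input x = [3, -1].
y = [-4, 5]

Wx = [-1×3 + 2×-1, 2×3 + 1×-1]
   = [-5, 5]
y = Wx + b = [-5 + 1, 5 + 0] = [-4, 5]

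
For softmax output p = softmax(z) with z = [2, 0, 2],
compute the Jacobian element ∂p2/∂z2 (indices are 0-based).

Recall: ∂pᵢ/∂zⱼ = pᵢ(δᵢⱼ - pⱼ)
∂p2/∂z2 = 0.249

p = softmax(z) = [0.4683, 0.06338, 0.4683]
p2 = 0.4683

∂p2/∂z2 = p2(1 - p2) = 0.4683 × (1 - 0.4683) = 0.249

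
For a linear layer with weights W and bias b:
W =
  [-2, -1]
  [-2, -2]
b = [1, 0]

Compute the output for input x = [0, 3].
y = [-2, -6]

Wx = [-2×0 + -1×3, -2×0 + -2×3]
   = [-3, -6]
y = Wx + b = [-3 + 1, -6 + 0] = [-2, -6]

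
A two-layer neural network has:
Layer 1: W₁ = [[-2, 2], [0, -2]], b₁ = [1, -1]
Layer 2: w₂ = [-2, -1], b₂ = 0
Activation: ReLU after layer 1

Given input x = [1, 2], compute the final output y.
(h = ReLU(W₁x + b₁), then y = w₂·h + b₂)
y = -6

Layer 1 pre-activation: z₁ = [3, -5]
After ReLU: h = [3, 0]
Layer 2 output: y = -2×3 + -1×0 + 0 = -6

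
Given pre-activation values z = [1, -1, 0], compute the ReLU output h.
h = [1, 0, 0]

ReLU applied element-wise: max(0,1)=1, max(0,-1)=0, max(0,0)=0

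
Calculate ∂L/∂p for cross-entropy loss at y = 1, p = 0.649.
∂L/∂p = -1.541

∂L/∂p = -y/p + (1-y)/(1-p) = -1/0.649 + 0 = -1.541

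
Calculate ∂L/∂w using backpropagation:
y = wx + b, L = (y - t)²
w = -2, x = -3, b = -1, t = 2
∂L/∂w = -18

y = wx + b = (-2)(-3) + -1 = 5
∂L/∂y = 2(y - t) = 2(5 - 2) = 6
∂y/∂w = x = -3
∂L/∂w = ∂L/∂y · ∂y/∂w = 6 × -3 = -18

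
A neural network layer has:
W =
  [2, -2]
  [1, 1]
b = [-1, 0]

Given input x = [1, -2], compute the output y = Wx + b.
y = [5, -1]

Wx = [2×1 + -2×-2, 1×1 + 1×-2]
   = [6, -1]
y = Wx + b = [6 + -1, -1 + 0] = [5, -1]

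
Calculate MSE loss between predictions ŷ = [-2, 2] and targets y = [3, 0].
MSE = 14.5

MSE = (1/2)((-2-3)² + (2-0)²) = (1/2)(25 + 4) = 14.5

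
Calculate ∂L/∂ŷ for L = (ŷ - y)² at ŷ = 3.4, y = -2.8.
∂L/∂ŷ = 12.4

∂L/∂ŷ = 2(ŷ - y) = 2(3.4 - -2.8) = 2(6.2) = 12.4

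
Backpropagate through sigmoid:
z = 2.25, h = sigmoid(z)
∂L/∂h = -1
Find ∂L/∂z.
∂L/∂z = -0.08626

σ(2.25) = 0.9047
σ'(2.25) = σ(2.25)(1 - σ(2.25)) = 0.9047 × 0.09535 = 0.08626
∂L/∂z = ∂L/∂h · σ'(z) = -1 × 0.08626 = -0.08626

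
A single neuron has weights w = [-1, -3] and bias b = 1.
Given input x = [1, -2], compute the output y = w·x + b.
y = 6

y = (-1)(1) + (-3)(-2) + 1 = 6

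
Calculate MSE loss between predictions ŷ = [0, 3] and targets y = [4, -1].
MSE = 16

MSE = (1/2)((0-4)² + (3--1)²) = (1/2)(16 + 16) = 16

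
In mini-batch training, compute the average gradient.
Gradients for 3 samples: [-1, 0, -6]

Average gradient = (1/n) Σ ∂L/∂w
Average gradient = -2.333

Average = (1/3)(-1 + 0 + -6) = -7/3 = -2.333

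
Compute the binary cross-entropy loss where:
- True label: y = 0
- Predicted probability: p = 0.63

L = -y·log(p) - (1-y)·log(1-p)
L = 0.9943

L = -0·log(0.63) - 1·log(0.37) = -log(0.37) = 0.9943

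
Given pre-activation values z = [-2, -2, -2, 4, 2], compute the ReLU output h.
h = [0, 0, 0, 4, 2]

ReLU applied element-wise: max(0,-2)=0, max(0,-2)=0, max(0,-2)=0, max(0,4)=4, max(0,2)=2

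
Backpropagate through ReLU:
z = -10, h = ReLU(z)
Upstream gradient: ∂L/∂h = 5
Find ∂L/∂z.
∂L/∂z = 0

h = ReLU(-10) = 0
Since z < 0: ∂h/∂z = 0
∂L/∂z = ∂L/∂h · ∂h/∂z = 5 × 0 = 0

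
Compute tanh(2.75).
0.9919

tanh(2.75) = (e^(2.75) - e^(-2.75))/(e^(2.75) + e^(-2.75)) = 0.9919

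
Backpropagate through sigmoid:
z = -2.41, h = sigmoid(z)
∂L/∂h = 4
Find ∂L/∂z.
∂L/∂z = 0.3025

σ(-2.41) = 0.08241
σ'(-2.41) = σ(-2.41)(1 - σ(-2.41)) = 0.08241 × 0.9176 = 0.07562
∂L/∂z = ∂L/∂h · σ'(z) = 4 × 0.07562 = 0.3025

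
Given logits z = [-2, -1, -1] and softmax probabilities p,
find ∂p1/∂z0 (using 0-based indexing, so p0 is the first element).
∂p1/∂z0 = -0.06561

p = softmax(z) = [0.1554, 0.4223, 0.4223]
p1 = 0.4223, p0 = 0.1554

∂p1/∂z0 = -p1 × p0 = -0.4223 × 0.1554 = -0.06561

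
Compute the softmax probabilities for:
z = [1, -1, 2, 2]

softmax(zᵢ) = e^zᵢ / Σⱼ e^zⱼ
p = [0.1522, 0.0206, 0.4136, 0.4136]

exp(z) = [2.718, 0.3679, 7.389, 7.389]
Sum = 17.86
p = [0.1522, 0.0206, 0.4136, 0.4136]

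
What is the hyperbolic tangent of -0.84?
-0.6858

tanh(-0.84) = (e^(-0.84) - e^(0.84))/(e^(-0.84) + e^(0.84)) = -0.6858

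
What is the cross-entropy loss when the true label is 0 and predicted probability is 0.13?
L = 0.1393

L = -0·log(0.13) - 1·log(0.87) = -log(0.87) = 0.1393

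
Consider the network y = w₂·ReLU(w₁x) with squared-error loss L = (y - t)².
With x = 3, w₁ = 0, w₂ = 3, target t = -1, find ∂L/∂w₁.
∂L/∂w₁ = 0

Forward pass:
z = w₁x = 0×3 = 0
h = ReLU(0) = 0
y = w₂h = 3×0 = 0

Backward pass:
∂L/∂y = 2(y - t) = 2(0 - -1) = 2
∂y/∂h = w₂ = 3
∂h/∂z = 0 (ReLU derivative)
∂z/∂w₁ = x = 3

∂L/∂w₁ = 2 × 3 × 0 × 3 = 0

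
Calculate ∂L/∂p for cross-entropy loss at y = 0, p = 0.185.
∂L/∂p = 1.227

∂L/∂p = -y/p + (1-y)/(1-p) = 0 + 1/0.815 = 1.227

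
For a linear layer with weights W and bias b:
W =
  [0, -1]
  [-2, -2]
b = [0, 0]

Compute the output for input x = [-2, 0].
y = [0, 4]

Wx = [0×-2 + -1×0, -2×-2 + -2×0]
   = [0, 4]
y = Wx + b = [0 + 0, 4 + 0] = [0, 4]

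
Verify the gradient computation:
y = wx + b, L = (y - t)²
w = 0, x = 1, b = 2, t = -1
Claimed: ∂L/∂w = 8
Incorrect

y = (0)(1) + 2 = 2
∂L/∂y = 2(y - t) = 2(2 - -1) = 6
∂y/∂w = x = 1
∂L/∂w = 6 × 1 = 6

Claimed value: 8
Incorrect: The correct gradient is 6.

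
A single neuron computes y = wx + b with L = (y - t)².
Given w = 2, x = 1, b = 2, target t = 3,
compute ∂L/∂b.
∂L/∂b = 2

y = wx + b = (2)(1) + 2 = 4
∂L/∂y = 2(y - t) = 2(4 - 3) = 2
∂y/∂b = 1
∂L/∂b = ∂L/∂y · ∂y/∂b = 2 × 1 = 2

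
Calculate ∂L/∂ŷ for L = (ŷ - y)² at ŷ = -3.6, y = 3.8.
∂L/∂ŷ = -14.8

∂L/∂ŷ = 2(ŷ - y) = 2(-3.6 - 3.8) = 2(-7.4) = -14.8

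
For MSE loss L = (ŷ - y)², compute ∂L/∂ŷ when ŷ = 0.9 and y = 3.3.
∂L/∂ŷ = -4.8

∂L/∂ŷ = 2(ŷ - y) = 2(0.9 - 3.3) = 2(-2.4) = -4.8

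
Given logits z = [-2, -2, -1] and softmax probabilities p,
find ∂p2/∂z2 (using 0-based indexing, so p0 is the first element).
∂p2/∂z2 = 0.2442

p = softmax(z) = [0.2119, 0.2119, 0.5761]
p2 = 0.5761

∂p2/∂z2 = p2(1 - p2) = 0.5761 × (1 - 0.5761) = 0.2442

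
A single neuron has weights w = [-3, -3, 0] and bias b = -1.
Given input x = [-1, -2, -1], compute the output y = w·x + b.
y = 8

y = (-3)(-1) + (-3)(-2) + (0)(-1) + -1 = 8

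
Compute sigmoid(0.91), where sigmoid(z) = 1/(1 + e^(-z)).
0.713

sigmoid(0.91) = 1/(1 + e^(-0.91)) = 1/(1 + 0.4025) = 0.713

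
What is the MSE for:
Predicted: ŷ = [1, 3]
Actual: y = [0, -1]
MSE = 8.5

MSE = (1/2)((1-0)² + (3--1)²) = (1/2)(1 + 16) = 8.5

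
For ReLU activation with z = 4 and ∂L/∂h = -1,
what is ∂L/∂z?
∂L/∂z = -1

h = ReLU(4) = 4
Since z > 0: ∂h/∂z = 1
∂L/∂z = ∂L/∂h · ∂h/∂z = -1 × 1 = -1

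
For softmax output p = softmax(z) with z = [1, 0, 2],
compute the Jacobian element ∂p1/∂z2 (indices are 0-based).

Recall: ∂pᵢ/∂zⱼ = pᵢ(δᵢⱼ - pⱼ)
∂p1/∂z2 = -0.05989

p = softmax(z) = [0.2447, 0.09003, 0.6652]
p1 = 0.09003, p2 = 0.6652

∂p1/∂z2 = -p1 × p2 = -0.09003 × 0.6652 = -0.05989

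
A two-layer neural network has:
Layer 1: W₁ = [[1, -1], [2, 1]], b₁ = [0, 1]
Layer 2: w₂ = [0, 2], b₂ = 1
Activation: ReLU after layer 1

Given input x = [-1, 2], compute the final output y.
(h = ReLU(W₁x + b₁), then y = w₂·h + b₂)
y = 3

Layer 1 pre-activation: z₁ = [-3, 1]
After ReLU: h = [0, 1]
Layer 2 output: y = 0×0 + 2×1 + 1 = 3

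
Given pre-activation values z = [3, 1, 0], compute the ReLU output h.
h = [3, 1, 0]

ReLU applied element-wise: max(0,3)=3, max(0,1)=1, max(0,0)=0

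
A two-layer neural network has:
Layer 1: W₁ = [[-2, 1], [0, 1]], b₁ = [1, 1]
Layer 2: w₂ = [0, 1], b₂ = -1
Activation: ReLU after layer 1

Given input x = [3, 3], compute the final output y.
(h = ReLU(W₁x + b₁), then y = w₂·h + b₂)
y = 3

Layer 1 pre-activation: z₁ = [-2, 4]
After ReLU: h = [0, 4]
Layer 2 output: y = 0×0 + 1×4 + -1 = 3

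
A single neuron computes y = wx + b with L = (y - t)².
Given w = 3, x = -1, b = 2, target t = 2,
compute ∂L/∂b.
∂L/∂b = -6

y = wx + b = (3)(-1) + 2 = -1
∂L/∂y = 2(y - t) = 2(-1 - 2) = -6
∂y/∂b = 1
∂L/∂b = ∂L/∂y · ∂y/∂b = -6 × 1 = -6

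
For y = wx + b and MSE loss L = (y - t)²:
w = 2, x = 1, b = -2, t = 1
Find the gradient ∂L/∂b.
∂L/∂b = -2

y = wx + b = (2)(1) + -2 = 0
∂L/∂y = 2(y - t) = 2(0 - 1) = -2
∂y/∂b = 1
∂L/∂b = ∂L/∂y · ∂y/∂b = -2 × 1 = -2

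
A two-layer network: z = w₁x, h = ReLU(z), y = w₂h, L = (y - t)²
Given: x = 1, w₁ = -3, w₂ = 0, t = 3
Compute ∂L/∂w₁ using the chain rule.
∂L/∂w₁ = 0

Forward pass:
z = w₁x = -3×1 = -3
h = ReLU(-3) = 0
y = w₂h = 0×0 = 0

Backward pass:
∂L/∂y = 2(y - t) = 2(0 - 3) = -6
∂y/∂h = w₂ = 0
∂h/∂z = 0 (ReLU derivative)
∂z/∂w₁ = x = 1

∂L/∂w₁ = -6 × 0 × 0 × 1 = 0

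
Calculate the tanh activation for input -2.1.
-0.9705

tanh(-2.1) = (e^(-2.1) - e^(2.1))/(e^(-2.1) + e^(2.1)) = -0.9705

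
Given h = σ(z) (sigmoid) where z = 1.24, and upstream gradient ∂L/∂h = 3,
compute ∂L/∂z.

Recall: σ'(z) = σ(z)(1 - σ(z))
∂L/∂z = 0.5222

σ(1.24) = 0.7756
σ'(1.24) = σ(1.24)(1 - σ(1.24)) = 0.7756 × 0.2244 = 0.1741
∂L/∂z = ∂L/∂h · σ'(z) = 3 × 0.1741 = 0.5222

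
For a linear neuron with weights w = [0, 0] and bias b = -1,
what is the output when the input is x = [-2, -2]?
y = -1

y = (0)(-2) + (0)(-2) + -1 = -1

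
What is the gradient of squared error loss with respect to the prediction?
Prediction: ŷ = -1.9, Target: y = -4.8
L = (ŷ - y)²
∂L/∂ŷ = 5.8

∂L/∂ŷ = 2(ŷ - y) = 2(-1.9 - -4.8) = 2(2.9) = 5.8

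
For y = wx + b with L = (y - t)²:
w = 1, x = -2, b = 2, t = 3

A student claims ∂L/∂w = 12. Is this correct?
Correct

y = (1)(-2) + 2 = 0
∂L/∂y = 2(y - t) = 2(0 - 3) = -6
∂y/∂w = x = -2
∂L/∂w = -6 × -2 = 12

Claimed value: 12
Correct: The correct gradient is 12.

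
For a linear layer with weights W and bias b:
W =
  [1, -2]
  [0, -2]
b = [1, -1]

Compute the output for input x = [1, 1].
y = [0, -3]

Wx = [1×1 + -2×1, 0×1 + -2×1]
   = [-1, -2]
y = Wx + b = [-1 + 1, -2 + -1] = [0, -3]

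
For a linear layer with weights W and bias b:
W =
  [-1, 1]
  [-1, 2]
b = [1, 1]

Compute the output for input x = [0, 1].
y = [2, 3]

Wx = [-1×0 + 1×1, -1×0 + 2×1]
   = [1, 2]
y = Wx + b = [1 + 1, 2 + 1] = [2, 3]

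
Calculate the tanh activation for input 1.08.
0.7932

tanh(1.08) = (e^(1.08) - e^(-1.08))/(e^(1.08) + e^(-1.08)) = 0.7932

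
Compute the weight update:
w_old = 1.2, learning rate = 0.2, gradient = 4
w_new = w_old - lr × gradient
w_new = 0.4

w_new = w - η·∂L/∂w = 1.2 - 0.2×(4) = 1.2 - (0.8) = 0.4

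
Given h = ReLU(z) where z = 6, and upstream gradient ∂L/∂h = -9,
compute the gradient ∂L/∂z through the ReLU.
∂L/∂z = -9

h = ReLU(6) = 6
Since z > 0: ∂h/∂z = 1
∂L/∂z = ∂L/∂h · ∂h/∂z = -9 × 1 = -9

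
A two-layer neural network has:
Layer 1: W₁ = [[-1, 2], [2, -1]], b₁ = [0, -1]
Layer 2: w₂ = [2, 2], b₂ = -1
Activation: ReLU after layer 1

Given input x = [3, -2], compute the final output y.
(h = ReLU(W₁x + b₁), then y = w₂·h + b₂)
y = 13

Layer 1 pre-activation: z₁ = [-7, 7]
After ReLU: h = [0, 7]
Layer 2 output: y = 2×0 + 2×7 + -1 = 13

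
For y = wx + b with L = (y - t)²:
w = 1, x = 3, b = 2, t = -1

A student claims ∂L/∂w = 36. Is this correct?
Correct

y = (1)(3) + 2 = 5
∂L/∂y = 2(y - t) = 2(5 - -1) = 12
∂y/∂w = x = 3
∂L/∂w = 12 × 3 = 36

Claimed value: 36
Correct: The correct gradient is 36.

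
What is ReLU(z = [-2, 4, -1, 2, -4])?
h = [0, 4, 0, 2, 0]

ReLU applied element-wise: max(0,-2)=0, max(0,4)=4, max(0,-1)=0, max(0,2)=2, max(0,-4)=0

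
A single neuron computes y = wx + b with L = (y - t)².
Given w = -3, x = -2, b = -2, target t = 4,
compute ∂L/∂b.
∂L/∂b = 0

y = wx + b = (-3)(-2) + -2 = 4
∂L/∂y = 2(y - t) = 2(4 - 4) = 0
∂y/∂b = 1
∂L/∂b = ∂L/∂y · ∂y/∂b = 0 × 1 = 0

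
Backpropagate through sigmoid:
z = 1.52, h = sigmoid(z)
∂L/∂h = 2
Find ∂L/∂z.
∂L/∂z = 0.2945

σ(1.52) = 0.8205
σ'(1.52) = σ(1.52)(1 - σ(1.52)) = 0.8205 × 0.1795 = 0.1473
∂L/∂z = ∂L/∂h · σ'(z) = 2 × 0.1473 = 0.2945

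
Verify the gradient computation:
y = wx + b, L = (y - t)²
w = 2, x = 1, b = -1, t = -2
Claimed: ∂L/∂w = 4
Incorrect

y = (2)(1) + -1 = 1
∂L/∂y = 2(y - t) = 2(1 - -2) = 6
∂y/∂w = x = 1
∂L/∂w = 6 × 1 = 6

Claimed value: 4
Incorrect: The correct gradient is 6.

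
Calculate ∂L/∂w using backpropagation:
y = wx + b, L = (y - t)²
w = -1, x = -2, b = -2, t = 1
∂L/∂w = 4

y = wx + b = (-1)(-2) + -2 = 0
∂L/∂y = 2(y - t) = 2(0 - 1) = -2
∂y/∂w = x = -2
∂L/∂w = ∂L/∂y · ∂y/∂w = -2 × -2 = 4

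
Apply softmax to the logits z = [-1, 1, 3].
p = [0.0159, 0.1173, 0.8668]

exp(z) = [0.3679, 2.718, 20.09]
Sum = 23.17
p = [0.0159, 0.1173, 0.8668]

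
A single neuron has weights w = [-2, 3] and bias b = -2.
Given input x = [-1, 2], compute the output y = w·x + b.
y = 6

y = (-2)(-1) + (3)(2) + -2 = 6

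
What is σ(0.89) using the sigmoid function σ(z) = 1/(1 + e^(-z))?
0.7089

sigmoid(0.89) = 1/(1 + e^(-0.89)) = 1/(1 + 0.4107) = 0.7089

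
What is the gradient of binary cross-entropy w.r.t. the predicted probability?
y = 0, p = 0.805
∂L/∂p = 5.128

∂L/∂p = -y/p + (1-y)/(1-p) = 0 + 1/0.195 = 5.128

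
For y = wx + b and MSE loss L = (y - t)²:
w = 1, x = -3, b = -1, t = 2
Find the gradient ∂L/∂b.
∂L/∂b = -12

y = wx + b = (1)(-3) + -1 = -4
∂L/∂y = 2(y - t) = 2(-4 - 2) = -12
∂y/∂b = 1
∂L/∂b = ∂L/∂y · ∂y/∂b = -12 × 1 = -12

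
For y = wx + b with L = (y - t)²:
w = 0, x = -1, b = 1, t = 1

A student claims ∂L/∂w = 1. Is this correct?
Incorrect

y = (0)(-1) + 1 = 1
∂L/∂y = 2(y - t) = 2(1 - 1) = 0
∂y/∂w = x = -1
∂L/∂w = 0 × -1 = 0

Claimed value: 1
Incorrect: The correct gradient is 0.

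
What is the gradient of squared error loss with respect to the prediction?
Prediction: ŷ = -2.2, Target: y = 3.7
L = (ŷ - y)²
∂L/∂ŷ = -11.8

∂L/∂ŷ = 2(ŷ - y) = 2(-2.2 - 3.7) = 2(-5.9) = -11.8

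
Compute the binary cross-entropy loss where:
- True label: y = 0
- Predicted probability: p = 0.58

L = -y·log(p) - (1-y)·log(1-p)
L = 0.8675

L = -0·log(0.58) - 1·log(0.42) = -log(0.42) = 0.8675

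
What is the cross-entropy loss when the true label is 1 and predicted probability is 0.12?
L = 2.12

L = -1·log(0.12) - 0·log(0.88) = -log(0.12) = 2.12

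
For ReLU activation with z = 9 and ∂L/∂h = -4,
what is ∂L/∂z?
∂L/∂z = -4

h = ReLU(9) = 9
Since z > 0: ∂h/∂z = 1
∂L/∂z = ∂L/∂h · ∂h/∂z = -4 × 1 = -4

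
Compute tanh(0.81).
0.6696

tanh(0.81) = (e^(0.81) - e^(-0.81))/(e^(0.81) + e^(-0.81)) = 0.6696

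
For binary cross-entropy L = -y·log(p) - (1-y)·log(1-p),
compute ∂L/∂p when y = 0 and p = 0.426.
∂L/∂p = 1.742

∂L/∂p = -y/p + (1-y)/(1-p) = 0 + 1/0.574 = 1.742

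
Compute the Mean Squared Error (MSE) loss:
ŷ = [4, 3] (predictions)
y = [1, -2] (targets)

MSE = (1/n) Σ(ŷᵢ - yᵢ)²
MSE = 17

MSE = (1/2)((4-1)² + (3--2)²) = (1/2)(9 + 25) = 17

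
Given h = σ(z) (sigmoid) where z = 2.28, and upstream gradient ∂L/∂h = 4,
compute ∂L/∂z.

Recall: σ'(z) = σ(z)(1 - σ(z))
∂L/∂z = 0.3367

σ(2.28) = 0.9072
σ'(2.28) = σ(2.28)(1 - σ(2.28)) = 0.9072 × 0.09279 = 0.08418
∂L/∂z = ∂L/∂h · σ'(z) = 4 × 0.08418 = 0.3367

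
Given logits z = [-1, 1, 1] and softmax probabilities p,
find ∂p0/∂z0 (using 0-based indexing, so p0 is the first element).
∂p0/∂z0 = 0.05936

p = softmax(z) = [0.06338, 0.4683, 0.4683]
p0 = 0.06338

∂p0/∂z0 = p0(1 - p0) = 0.06338 × (1 - 0.06338) = 0.05936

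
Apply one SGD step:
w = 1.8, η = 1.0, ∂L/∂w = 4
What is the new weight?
w_new = -2.2

w_new = w - η·∂L/∂w = 1.8 - 1.0×(4) = 1.8 - (4) = -2.2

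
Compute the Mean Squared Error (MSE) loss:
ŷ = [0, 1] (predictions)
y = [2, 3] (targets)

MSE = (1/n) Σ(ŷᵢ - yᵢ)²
MSE = 4

MSE = (1/2)((0-2)² + (1-3)²) = (1/2)(4 + 4) = 4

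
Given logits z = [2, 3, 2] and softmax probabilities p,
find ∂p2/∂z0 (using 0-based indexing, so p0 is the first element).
∂p2/∂z0 = -0.04492

p = softmax(z) = [0.2119, 0.5761, 0.2119]
p2 = 0.2119, p0 = 0.2119

∂p2/∂z0 = -p2 × p0 = -0.2119 × 0.2119 = -0.04492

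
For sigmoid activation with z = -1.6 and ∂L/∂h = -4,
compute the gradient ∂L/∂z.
∂L/∂z = -0.5591

σ(-1.6) = 0.168
σ'(-1.6) = σ(-1.6)(1 - σ(-1.6)) = 0.168 × 0.832 = 0.1398
∂L/∂z = ∂L/∂h · σ'(z) = -4 × 0.1398 = -0.5591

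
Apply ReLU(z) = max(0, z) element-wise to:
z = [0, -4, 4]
h = [0, 0, 4]

ReLU applied element-wise: max(0,0)=0, max(0,-4)=0, max(0,4)=4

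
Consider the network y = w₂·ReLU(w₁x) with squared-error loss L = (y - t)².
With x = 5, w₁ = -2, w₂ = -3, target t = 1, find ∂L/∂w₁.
∂L/∂w₁ = 0

Forward pass:
z = w₁x = -2×5 = -10
h = ReLU(-10) = 0
y = w₂h = -3×0 = 0

Backward pass:
∂L/∂y = 2(y - t) = 2(0 - 1) = -2
∂y/∂h = w₂ = -3
∂h/∂z = 0 (ReLU derivative)
∂z/∂w₁ = x = 5

∂L/∂w₁ = -2 × -3 × 0 × 5 = 0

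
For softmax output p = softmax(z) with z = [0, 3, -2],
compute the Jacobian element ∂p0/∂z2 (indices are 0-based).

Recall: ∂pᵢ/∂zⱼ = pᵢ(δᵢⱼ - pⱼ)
∂p0/∂z2 = -0.0003005

p = softmax(z) = [0.04712, 0.9465, 0.006377]
p0 = 0.04712, p2 = 0.006377

∂p0/∂z2 = -p0 × p2 = -0.04712 × 0.006377 = -0.0003005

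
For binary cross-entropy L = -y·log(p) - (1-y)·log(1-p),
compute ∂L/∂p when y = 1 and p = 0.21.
∂L/∂p = -4.762

∂L/∂p = -y/p + (1-y)/(1-p) = -1/0.21 + 0 = -4.762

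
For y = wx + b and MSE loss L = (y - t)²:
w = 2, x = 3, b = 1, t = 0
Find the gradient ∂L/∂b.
∂L/∂b = 14

y = wx + b = (2)(3) + 1 = 7
∂L/∂y = 2(y - t) = 2(7 - 0) = 14
∂y/∂b = 1
∂L/∂b = ∂L/∂y · ∂y/∂b = 14 × 1 = 14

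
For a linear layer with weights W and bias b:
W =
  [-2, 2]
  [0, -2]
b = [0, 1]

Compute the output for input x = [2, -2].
y = [-8, 5]

Wx = [-2×2 + 2×-2, 0×2 + -2×-2]
   = [-8, 4]
y = Wx + b = [-8 + 0, 4 + 1] = [-8, 5]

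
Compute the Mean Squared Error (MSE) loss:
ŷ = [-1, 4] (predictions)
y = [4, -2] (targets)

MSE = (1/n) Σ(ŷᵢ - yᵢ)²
MSE = 30.5

MSE = (1/2)((-1-4)² + (4--2)²) = (1/2)(25 + 36) = 30.5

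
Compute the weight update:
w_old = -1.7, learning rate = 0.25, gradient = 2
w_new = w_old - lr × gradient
w_new = -2.2

w_new = w - η·∂L/∂w = -1.7 - 0.25×(2) = -1.7 - (0.5) = -2.2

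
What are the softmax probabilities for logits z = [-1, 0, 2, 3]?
p = [0.0128, 0.0347, 0.2562, 0.6964]

exp(z) = [0.3679, 1, 7.389, 20.09]
Sum = 28.84
p = [0.0128, 0.0347, 0.2562, 0.6964]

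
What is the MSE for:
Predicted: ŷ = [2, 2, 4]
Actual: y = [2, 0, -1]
MSE = 9.667

MSE = (1/3)((2-2)² + (2-0)² + (4--1)²) = (1/3)(0 + 4 + 25) = 9.667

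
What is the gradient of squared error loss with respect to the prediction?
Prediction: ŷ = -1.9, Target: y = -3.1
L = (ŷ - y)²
∂L/∂ŷ = 2.4

∂L/∂ŷ = 2(ŷ - y) = 2(-1.9 - -3.1) = 2(1.2) = 2.4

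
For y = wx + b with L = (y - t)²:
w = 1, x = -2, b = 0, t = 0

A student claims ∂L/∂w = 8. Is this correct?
Correct

y = (1)(-2) + 0 = -2
∂L/∂y = 2(y - t) = 2(-2 - 0) = -4
∂y/∂w = x = -2
∂L/∂w = -4 × -2 = 8

Claimed value: 8
Correct: The correct gradient is 8.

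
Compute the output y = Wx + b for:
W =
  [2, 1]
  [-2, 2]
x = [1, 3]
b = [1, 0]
y = [6, 4]

Wx = [2×1 + 1×3, -2×1 + 2×3]
   = [5, 4]
y = Wx + b = [5 + 1, 4 + 0] = [6, 4]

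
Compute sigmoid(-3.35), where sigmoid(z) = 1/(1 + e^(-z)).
0.0339

sigmoid(-3.35) = 1/(1 + e^(3.35)) = 1/(1 + 28.5) = 0.0339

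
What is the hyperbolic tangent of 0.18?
0.1781

tanh(0.18) = (e^(0.18) - e^(-0.18))/(e^(0.18) + e^(-0.18)) = 0.1781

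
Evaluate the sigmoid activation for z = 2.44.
0.9198

sigmoid(2.44) = 1/(1 + e^(-2.44)) = 1/(1 + 0.08716) = 0.9198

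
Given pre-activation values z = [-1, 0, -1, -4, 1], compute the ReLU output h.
h = [0, 0, 0, 0, 1]

ReLU applied element-wise: max(0,-1)=0, max(0,0)=0, max(0,-1)=0, max(0,-4)=0, max(0,1)=1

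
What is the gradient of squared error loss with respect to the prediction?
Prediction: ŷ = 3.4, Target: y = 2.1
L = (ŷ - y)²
∂L/∂ŷ = 2.6

∂L/∂ŷ = 2(ŷ - y) = 2(3.4 - 2.1) = 2(1.3) = 2.6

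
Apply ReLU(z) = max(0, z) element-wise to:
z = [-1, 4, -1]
h = [0, 4, 0]

ReLU applied element-wise: max(0,-1)=0, max(0,4)=4, max(0,-1)=0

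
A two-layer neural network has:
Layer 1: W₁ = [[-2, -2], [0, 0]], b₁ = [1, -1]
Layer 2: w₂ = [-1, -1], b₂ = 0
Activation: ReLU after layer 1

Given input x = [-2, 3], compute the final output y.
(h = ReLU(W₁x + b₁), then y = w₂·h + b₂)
y = 0

Layer 1 pre-activation: z₁ = [-1, -1]
After ReLU: h = [0, 0]
Layer 2 output: y = -1×0 + -1×0 + 0 = 0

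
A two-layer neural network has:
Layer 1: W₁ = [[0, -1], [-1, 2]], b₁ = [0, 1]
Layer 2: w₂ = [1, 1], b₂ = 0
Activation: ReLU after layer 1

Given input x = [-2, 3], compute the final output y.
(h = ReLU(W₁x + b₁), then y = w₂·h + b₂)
y = 9

Layer 1 pre-activation: z₁ = [-3, 9]
After ReLU: h = [0, 9]
Layer 2 output: y = 1×0 + 1×9 + 0 = 9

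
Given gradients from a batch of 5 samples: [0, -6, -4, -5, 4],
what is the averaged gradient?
Average gradient = -2.2

Average = (1/5)(0 + -6 + -4 + -5 + 4) = -11/5 = -2.2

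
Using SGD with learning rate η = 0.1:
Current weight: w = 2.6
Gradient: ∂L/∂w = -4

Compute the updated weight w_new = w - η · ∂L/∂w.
w_new = 3

w_new = w - η·∂L/∂w = 2.6 - 0.1×(-4) = 2.6 - (-0.4) = 3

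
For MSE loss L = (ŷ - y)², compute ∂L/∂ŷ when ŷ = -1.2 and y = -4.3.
∂L/∂ŷ = 6.2

∂L/∂ŷ = 2(ŷ - y) = 2(-1.2 - -4.3) = 2(3.1) = 6.2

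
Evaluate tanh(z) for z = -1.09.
-0.7969

tanh(-1.09) = (e^(-1.09) - e^(1.09))/(e^(-1.09) + e^(1.09)) = -0.7969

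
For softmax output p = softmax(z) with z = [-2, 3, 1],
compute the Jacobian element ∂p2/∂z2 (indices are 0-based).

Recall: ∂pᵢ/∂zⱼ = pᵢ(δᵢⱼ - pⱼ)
∂p2/∂z2 = 0.1045

p = softmax(z) = [0.0059, 0.8756, 0.1185]
p2 = 0.1185

∂p2/∂z2 = p2(1 - p2) = 0.1185 × (1 - 0.1185) = 0.1045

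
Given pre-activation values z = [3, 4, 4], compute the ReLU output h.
h = [3, 4, 4]

ReLU applied element-wise: max(0,3)=3, max(0,4)=4, max(0,4)=4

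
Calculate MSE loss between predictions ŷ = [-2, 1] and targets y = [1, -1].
MSE = 6.5

MSE = (1/2)((-2-1)² + (1--1)²) = (1/2)(9 + 4) = 6.5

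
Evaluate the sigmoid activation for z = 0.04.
0.51

sigmoid(0.04) = 1/(1 + e^(-0.04)) = 1/(1 + 0.9608) = 0.51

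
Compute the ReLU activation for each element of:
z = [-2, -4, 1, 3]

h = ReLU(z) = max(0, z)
h = [0, 0, 1, 3]

ReLU applied element-wise: max(0,-2)=0, max(0,-4)=0, max(0,1)=1, max(0,3)=3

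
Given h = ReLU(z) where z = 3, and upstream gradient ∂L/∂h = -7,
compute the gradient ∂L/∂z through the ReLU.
∂L/∂z = -7

h = ReLU(3) = 3
Since z > 0: ∂h/∂z = 1
∂L/∂z = ∂L/∂h · ∂h/∂z = -7 × 1 = -7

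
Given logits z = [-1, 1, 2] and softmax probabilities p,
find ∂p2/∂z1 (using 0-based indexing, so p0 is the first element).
∂p2/∂z1 = -0.183

p = softmax(z) = [0.03512, 0.2595, 0.7054]
p2 = 0.7054, p1 = 0.2595

∂p2/∂z1 = -p2 × p1 = -0.7054 × 0.2595 = -0.183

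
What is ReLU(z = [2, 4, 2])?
h = [2, 4, 2]

ReLU applied element-wise: max(0,2)=2, max(0,4)=4, max(0,2)=2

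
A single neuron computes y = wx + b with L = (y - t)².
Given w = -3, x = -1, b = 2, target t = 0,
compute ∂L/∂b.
∂L/∂b = 10

y = wx + b = (-3)(-1) + 2 = 5
∂L/∂y = 2(y - t) = 2(5 - 0) = 10
∂y/∂b = 1
∂L/∂b = ∂L/∂y · ∂y/∂b = 10 × 1 = 10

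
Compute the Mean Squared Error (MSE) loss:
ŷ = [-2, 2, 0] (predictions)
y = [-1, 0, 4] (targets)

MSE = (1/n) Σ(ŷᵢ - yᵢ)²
MSE = 7

MSE = (1/3)((-2--1)² + (2-0)² + (0-4)²) = (1/3)(1 + 4 + 16) = 7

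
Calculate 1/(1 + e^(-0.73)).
0.6748

sigmoid(0.73) = 1/(1 + e^(-0.73)) = 1/(1 + 0.4819) = 0.6748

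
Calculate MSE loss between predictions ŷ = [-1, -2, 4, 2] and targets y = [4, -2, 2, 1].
MSE = 7.5

MSE = (1/4)((-1-4)² + (-2--2)² + (4-2)² + (2-1)²) = (1/4)(25 + 0 + 4 + 1) = 7.5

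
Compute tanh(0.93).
0.7306

tanh(0.93) = (e^(0.93) - e^(-0.93))/(e^(0.93) + e^(-0.93)) = 0.7306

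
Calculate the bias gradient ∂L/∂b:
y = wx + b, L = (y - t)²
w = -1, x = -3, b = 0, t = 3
∂L/∂b = 0

y = wx + b = (-1)(-3) + 0 = 3
∂L/∂y = 2(y - t) = 2(3 - 3) = 0
∂y/∂b = 1
∂L/∂b = ∂L/∂y · ∂y/∂b = 0 × 1 = 0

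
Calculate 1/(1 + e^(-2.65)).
0.934

sigmoid(2.65) = 1/(1 + e^(-2.65)) = 1/(1 + 0.07065) = 0.934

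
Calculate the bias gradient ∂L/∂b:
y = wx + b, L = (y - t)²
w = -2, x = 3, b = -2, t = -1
∂L/∂b = -14

y = wx + b = (-2)(3) + -2 = -8
∂L/∂y = 2(y - t) = 2(-8 - -1) = -14
∂y/∂b = 1
∂L/∂b = ∂L/∂y · ∂y/∂b = -14 × 1 = -14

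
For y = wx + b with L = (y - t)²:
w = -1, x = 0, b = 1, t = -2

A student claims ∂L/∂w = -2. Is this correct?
Incorrect

y = (-1)(0) + 1 = 1
∂L/∂y = 2(y - t) = 2(1 - -2) = 6
∂y/∂w = x = 0
∂L/∂w = 6 × 0 = 0

Claimed value: -2
Incorrect: The correct gradient is 0.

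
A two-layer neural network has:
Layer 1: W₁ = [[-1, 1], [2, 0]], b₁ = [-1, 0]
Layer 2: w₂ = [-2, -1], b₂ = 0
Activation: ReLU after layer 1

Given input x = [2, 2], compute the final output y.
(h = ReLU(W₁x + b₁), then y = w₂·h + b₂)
y = -4

Layer 1 pre-activation: z₁ = [-1, 4]
After ReLU: h = [0, 4]
Layer 2 output: y = -2×0 + -1×4 + 0 = -4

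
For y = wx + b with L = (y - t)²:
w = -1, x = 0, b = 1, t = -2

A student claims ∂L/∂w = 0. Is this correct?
Correct

y = (-1)(0) + 1 = 1
∂L/∂y = 2(y - t) = 2(1 - -2) = 6
∂y/∂w = x = 0
∂L/∂w = 6 × 0 = 0

Claimed value: 0
Correct: The correct gradient is 0.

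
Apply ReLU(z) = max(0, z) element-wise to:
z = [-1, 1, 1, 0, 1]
h = [0, 1, 1, 0, 1]

ReLU applied element-wise: max(0,-1)=0, max(0,1)=1, max(0,1)=1, max(0,0)=0, max(0,1)=1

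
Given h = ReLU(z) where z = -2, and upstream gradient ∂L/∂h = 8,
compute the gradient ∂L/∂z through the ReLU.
∂L/∂z = 0

h = ReLU(-2) = 0
Since z < 0: ∂h/∂z = 0
∂L/∂z = ∂L/∂h · ∂h/∂z = 8 × 0 = 0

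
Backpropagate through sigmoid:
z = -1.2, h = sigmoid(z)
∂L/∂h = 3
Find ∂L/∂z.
∂L/∂z = 0.5337

σ(-1.2) = 0.2315
σ'(-1.2) = σ(-1.2)(1 - σ(-1.2)) = 0.2315 × 0.7685 = 0.1779
∂L/∂z = ∂L/∂h · σ'(z) = 3 × 0.1779 = 0.5337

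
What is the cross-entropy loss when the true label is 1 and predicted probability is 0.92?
L = 0.08338

L = -1·log(0.92) - 0·log(0.08) = -log(0.92) = 0.08338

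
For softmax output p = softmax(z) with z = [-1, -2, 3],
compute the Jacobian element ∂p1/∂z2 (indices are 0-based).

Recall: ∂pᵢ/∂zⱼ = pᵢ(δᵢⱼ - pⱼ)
∂p1/∂z2 = -0.006413

p = softmax(z) = [0.01787, 0.006573, 0.9756]
p1 = 0.006573, p2 = 0.9756

∂p1/∂z2 = -p1 × p2 = -0.006573 × 0.9756 = -0.006413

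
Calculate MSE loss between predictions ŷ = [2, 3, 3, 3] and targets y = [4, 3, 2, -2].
MSE = 7.5

MSE = (1/4)((2-4)² + (3-3)² + (3-2)² + (3--2)²) = (1/4)(4 + 0 + 1 + 25) = 7.5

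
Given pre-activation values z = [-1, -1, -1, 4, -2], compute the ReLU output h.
h = [0, 0, 0, 4, 0]

ReLU applied element-wise: max(0,-1)=0, max(0,-1)=0, max(0,-1)=0, max(0,4)=4, max(0,-2)=0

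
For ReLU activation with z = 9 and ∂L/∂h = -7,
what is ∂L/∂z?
∂L/∂z = -7

h = ReLU(9) = 9
Since z > 0: ∂h/∂z = 1
∂L/∂z = ∂L/∂h · ∂h/∂z = -7 × 1 = -7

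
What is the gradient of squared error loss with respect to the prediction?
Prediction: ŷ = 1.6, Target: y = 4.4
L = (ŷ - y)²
∂L/∂ŷ = -5.6

∂L/∂ŷ = 2(ŷ - y) = 2(1.6 - 4.4) = 2(-2.8) = -5.6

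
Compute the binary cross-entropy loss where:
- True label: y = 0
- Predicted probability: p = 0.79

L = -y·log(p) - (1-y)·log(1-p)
L = 1.561

L = -0·log(0.79) - 1·log(0.21) = -log(0.21) = 1.561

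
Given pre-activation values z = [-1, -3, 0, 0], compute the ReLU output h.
h = [0, 0, 0, 0]

ReLU applied element-wise: max(0,-1)=0, max(0,-3)=0, max(0,0)=0, max(0,0)=0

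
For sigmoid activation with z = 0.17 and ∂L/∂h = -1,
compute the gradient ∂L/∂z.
∂L/∂z = -0.2482

σ(0.17) = 0.5424
σ'(0.17) = σ(0.17)(1 - σ(0.17)) = 0.5424 × 0.4576 = 0.2482
∂L/∂z = ∂L/∂h · σ'(z) = -1 × 0.2482 = -0.2482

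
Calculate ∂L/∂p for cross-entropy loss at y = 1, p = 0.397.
∂L/∂p = -2.519

∂L/∂p = -y/p + (1-y)/(1-p) = -1/0.397 + 0 = -2.519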